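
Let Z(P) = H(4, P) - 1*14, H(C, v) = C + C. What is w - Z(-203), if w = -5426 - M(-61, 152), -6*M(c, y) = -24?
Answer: -5424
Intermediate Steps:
H(C, v) = 2*C
M(c, y) = 4 (M(c, y) = -⅙*(-24) = 4)
Z(P) = -6 (Z(P) = 2*4 - 1*14 = 8 - 14 = -6)
w = -5430 (w = -5426 - 1*4 = -5426 - 4 = -5430)
w - Z(-203) = -5430 - 1*(-6) = -5430 + 6 = -5424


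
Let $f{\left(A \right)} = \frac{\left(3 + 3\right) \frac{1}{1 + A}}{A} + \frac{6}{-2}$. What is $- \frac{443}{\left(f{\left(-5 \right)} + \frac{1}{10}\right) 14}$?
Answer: $\frac{2215}{182} \approx 12.17$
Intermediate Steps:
$f{\left(A \right)} = -3 + \frac{6}{A \left(1 + A\right)}$ ($f{\left(A \right)} = \frac{6 \frac{1}{1 + A}}{A} + 6 \left(- \frac{1}{2}\right) = \frac{6}{A \left(1 + A\right)} - 3 = -3 + \frac{6}{A \left(1 + A\right)}$)
$- \frac{443}{\left(f{\left(-5 \right)} + \frac{1}{10}\right) 14} = - \frac{443}{\left(\frac{3 \left(2 - -5 - \left(-5\right)^{2}\right)}{\left(-5\right) \left(1 - 5\right)} + \frac{1}{10}\right) 14} = - \frac{443}{\left(3 \left(- \frac{1}{5}\right) \frac{1}{-4} \left(2 + 5 - 25\right) + \frac{1}{10}\right) 14} = - \frac{443}{\left(3 \left(- \frac{1}{5}\right) \left(- \frac{1}{4}\right) \left(2 + 5 - 25\right) + \frac{1}{10}\right) 14} = - \frac{443}{\left(3 \left(- \frac{1}{5}\right) \left(- \frac{1}{4}\right) \left(-18\right) + \frac{1}{10}\right) 14} = - \frac{443}{\left(- \frac{27}{10} + \frac{1}{10}\right) 14} = - \frac{443}{\left(- \frac{13}{5}\right) 14} = - \frac{443}{- \frac{182}{5}} = \left(-443\right) \left(- \frac{5}{182}\right) = \frac{2215}{182}$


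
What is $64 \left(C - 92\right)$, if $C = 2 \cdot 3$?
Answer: $-5504$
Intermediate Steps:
$C = 6$
$64 \left(C - 92\right) = 64 \left(6 - 92\right) = 64 \left(-86\right) = -5504$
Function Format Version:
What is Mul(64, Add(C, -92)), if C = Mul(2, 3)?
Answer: -5504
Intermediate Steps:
C = 6
Mul(64, Add(C, -92)) = Mul(64, Add(6, -92)) = Mul(64, -86) = -5504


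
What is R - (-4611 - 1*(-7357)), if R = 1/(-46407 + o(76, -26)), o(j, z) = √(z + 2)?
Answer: -1971270736155/717869891 - 2*I*√6/2153609673 ≈ -2746.0 - 2.2748e-9*I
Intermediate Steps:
o(j, z) = √(2 + z)
R = 1/(-46407 + 2*I*√6) (R = 1/(-46407 + √(2 - 26)) = 1/(-46407 + √(-24)) = 1/(-46407 + 2*I*√6) ≈ -2.1548e-5 - 2.3e-9*I)
R - (-4611 - 1*(-7357)) = (-15469/717869891 - 2*I*√6/2153609673) - (-4611 - 1*(-7357)) = (-15469/717869891 - 2*I*√6/2153609673) - (-4611 + 7357) = (-15469/717869891 - 2*I*√6/2153609673) - 1*2746 = (-15469/717869891 - 2*I*√6/2153609673) - 2746 = -1971270736155/717869891 - 2*I*√6/2153609673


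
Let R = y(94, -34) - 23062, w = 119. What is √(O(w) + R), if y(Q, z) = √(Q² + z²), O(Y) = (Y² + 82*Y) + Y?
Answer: √(976 + 2*√2498) ≈ 32.802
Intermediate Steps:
O(Y) = Y² + 83*Y
R = -23062 + 2*√2498 (R = √(94² + (-34)²) - 23062 = √(8836 + 1156) - 23062 = √9992 - 23062 = 2*√2498 - 23062 = -23062 + 2*√2498 ≈ -22962.)
√(O(w) + R) = √(119*(83 + 119) + (-23062 + 2*√2498)) = √(119*202 + (-23062 + 2*√2498)) = √(24038 + (-23062 + 2*√2498)) = √(976 + 2*√2498)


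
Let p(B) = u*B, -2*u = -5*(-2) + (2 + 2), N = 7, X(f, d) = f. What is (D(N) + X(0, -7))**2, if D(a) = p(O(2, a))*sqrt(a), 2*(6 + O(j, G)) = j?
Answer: 8575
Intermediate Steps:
O(j, G) = -6 + j/2
u = -7 (u = -(-5*(-2) + (2 + 2))/2 = -(10 + 4)/2 = -1/2*14 = -7)
p(B) = -7*B
D(a) = 35*sqrt(a) (D(a) = (-7*(-6 + (1/2)*2))*sqrt(a) = (-7*(-6 + 1))*sqrt(a) = (-7*(-5))*sqrt(a) = 35*sqrt(a))
(D(N) + X(0, -7))**2 = (35*sqrt(7) + 0)**2 = (35*sqrt(7))**2 = 8575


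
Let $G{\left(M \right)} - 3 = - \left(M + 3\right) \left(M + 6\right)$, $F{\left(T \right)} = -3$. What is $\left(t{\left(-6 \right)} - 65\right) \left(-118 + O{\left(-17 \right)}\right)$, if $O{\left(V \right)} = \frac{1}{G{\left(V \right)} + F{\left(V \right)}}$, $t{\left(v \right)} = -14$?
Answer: $\frac{1435667}{154} \approx 9322.5$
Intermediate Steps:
$G{\left(M \right)} = 3 - \left(3 + M\right) \left(6 + M\right)$ ($G{\left(M \right)} = 3 - \left(M + 3\right) \left(M + 6\right) = 3 - \left(3 + M\right) \left(6 + M\right)$)
$O{\left(V \right)} = \frac{1}{-18 - V^{2} - 9 V}$ ($O{\left(V \right)} = \frac{1}{\left(-15 - V^{2} - 9 V\right) - 3} = \frac{1}{-18 - V^{2} - 9 V}$)
$\left(t{\left(-6 \right)} - 65\right) \left(-118 + O{\left(-17 \right)}\right) = \left(-14 - 65\right) \left(-118 - \frac{1}{18 + \left(-17\right)^{2} + 9 \left(-17\right)}\right) = - 79 \left(-118 - \frac{1}{18 + 289 - 153}\right) = - 79 \left(-118 - \frac{1}{154}\right) = \left(-79\right) \left(- \frac{18173}{154}\right) = \frac{1435667}{154}$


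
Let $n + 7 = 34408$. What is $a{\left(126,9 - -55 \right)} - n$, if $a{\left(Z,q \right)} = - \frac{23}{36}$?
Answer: $- \frac{1238459}{36} \approx -34402.0$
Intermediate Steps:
$a{\left(Z,q \right)} = - \frac{23}{36}$ ($a{\left(Z,q \right)} = \left(-23\right) \frac{1}{36} = - \frac{23}{36}$)
$n = 34401$ ($n = -7 + 34408 = 34401$)
$a{\left(126,9 - -55 \right)} - n = - \frac{23}{36} - 34401 = - \frac{1238459}{36}$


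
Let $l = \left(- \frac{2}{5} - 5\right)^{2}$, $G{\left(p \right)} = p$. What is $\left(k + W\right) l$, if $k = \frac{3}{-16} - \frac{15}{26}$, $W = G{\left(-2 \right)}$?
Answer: $- \frac{16767}{208} \approx -80.611$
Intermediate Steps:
$W = -2$
$k = - \frac{159}{208}$ ($k = 3 \left(- \frac{1}{16}\right) - \frac{15}{26} = - \frac{3}{16} - \frac{15}{26} = - \frac{159}{208} \approx -0.76442$)
$l = \frac{729}{25}$ ($l = \left(\left(-2\right) \frac{1}{5} - 5\right)^{2} = \left(- \frac{2}{5} - 5\right)^{2} = \left(- \frac{27}{5}\right)^{2} = \frac{729}{25} \approx 29.16$)
$\left(k + W\right) l = \left(- \frac{159}{208} - 2\right) \frac{729}{25} = \left(- \frac{575}{208}\right) \frac{729}{25} = - \frac{16767}{208}$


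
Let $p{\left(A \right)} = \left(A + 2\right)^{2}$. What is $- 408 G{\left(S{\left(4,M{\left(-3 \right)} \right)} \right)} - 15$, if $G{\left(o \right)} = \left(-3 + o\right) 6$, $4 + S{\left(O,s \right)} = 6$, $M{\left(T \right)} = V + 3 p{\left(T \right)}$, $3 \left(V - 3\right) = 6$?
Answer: $2433$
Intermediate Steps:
$p{\left(A \right)} = \left(2 + A\right)^{2}$
$V = 5$ ($V = 3 + \frac{1}{3} \cdot 6 = 3 + 2 = 5$)
$M{\left(T \right)} = 5 + 3 \left(2 + T\right)^{2}$
$S{\left(O,s \right)} = 2$ ($S{\left(O,s \right)} = -4 + 6 = 2$)
$G{\left(o \right)} = -18 + 6 o$
$- 408 G{\left(S{\left(4,M{\left(-3 \right)} \right)} \right)} - 15 = - 408 \left(-18 + 6 \cdot 2\right) - 15 = - 408 \left(-18 + 12\right) - 15 = \left(-408\right) \left(-6\right) - 15 = 2448 - 15 = 2433$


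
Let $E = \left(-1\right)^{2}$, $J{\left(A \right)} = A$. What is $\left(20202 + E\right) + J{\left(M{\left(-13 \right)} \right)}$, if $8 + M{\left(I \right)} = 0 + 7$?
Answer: $20202$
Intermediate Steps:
$M{\left(I \right)} = -1$ ($M{\left(I \right)} = -8 + \left(0 + 7\right) = -8 + 7 = -1$)
$E = 1$
$\left(20202 + E\right) + J{\left(M{\left(-13 \right)} \right)} = \left(20202 + 1\right) - 1 = 20203 - 1 = 20202$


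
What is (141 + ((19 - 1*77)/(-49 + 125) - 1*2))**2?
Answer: 27594009/1444 ≈ 19109.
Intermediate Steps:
(141 + ((19 - 1*77)/(-49 + 125) - 1*2))**2 = (141 + ((19 - 77)/76 - 2))**2 = (141 + (-58*1/76 - 2))**2 = (141 + (-29/38 - 2))**2 = (141 - 105/38)**2 = (5253/38)**2 = 27594009/1444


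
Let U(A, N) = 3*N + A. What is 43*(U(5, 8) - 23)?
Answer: 258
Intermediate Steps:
U(A, N) = A + 3*N
43*(U(5, 8) - 23) = 43*((5 + 3*8) - 23) = 43*((5 + 24) - 23) = 43*(29 - 23) = 43*6 = 258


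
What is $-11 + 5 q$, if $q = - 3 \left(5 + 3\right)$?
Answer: $-131$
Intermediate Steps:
$q = -24$ ($q = \left(-3\right) 8 = -24$)
$-11 + 5 q = -11 + 5 \left(-24\right) = -11 - 120 = -131$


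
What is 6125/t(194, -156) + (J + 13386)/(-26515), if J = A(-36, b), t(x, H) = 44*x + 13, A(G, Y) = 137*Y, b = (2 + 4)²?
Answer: 5803793/226676735 ≈ 0.025604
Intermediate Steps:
b = 36 (b = 6² = 36)
t(x, H) = 13 + 44*x
J = 4932 (J = 137*36 = 4932)
6125/t(194, -156) + (J + 13386)/(-26515) = 6125/(13 + 44*194) + (4932 + 13386)/(-26515) = 6125/(13 + 8536) + 18318*(-1/26515) = 6125/8549 - 18318/26515 = 5803793/226676735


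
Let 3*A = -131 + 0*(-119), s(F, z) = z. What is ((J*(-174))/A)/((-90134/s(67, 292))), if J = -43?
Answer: 3277116/5903777 ≈ 0.55509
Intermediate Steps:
A = -131/3 (A = (-131 + 0*(-119))/3 = (-131 + 0)/3 = (⅓)*(-131) = -131/3 ≈ -43.667)
((J*(-174))/A)/((-90134/s(67, 292))) = ((-43*(-174))/(-131/3))/((-90134/292)) = (7482*(-3/131))/((-90134*1/292)) = -22446/(131*(-45067/146)) = -22446/131*(-146/45067) = 3277116/5903777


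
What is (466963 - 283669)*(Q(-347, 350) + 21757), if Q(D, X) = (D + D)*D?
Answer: 48128422050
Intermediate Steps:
Q(D, X) = 2*D² (Q(D, X) = (2*D)*D = 2*D²)
(466963 - 283669)*(Q(-347, 350) + 21757) = (466963 - 283669)*(2*(-347)² + 21757) = 183294*(2*120409 + 21757) = 183294*(240818 + 21757) = 183294*262575 = 48128422050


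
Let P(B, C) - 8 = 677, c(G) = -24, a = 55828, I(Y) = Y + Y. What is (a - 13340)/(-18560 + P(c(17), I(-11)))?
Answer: -42488/17875 ≈ -2.3769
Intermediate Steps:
I(Y) = 2*Y
P(B, C) = 685 (P(B, C) = 8 + 677 = 685)
(a - 13340)/(-18560 + P(c(17), I(-11))) = (55828 - 13340)/(-18560 + 685) = 42488/(-17875) = 42488*(-1/17875) = -42488/17875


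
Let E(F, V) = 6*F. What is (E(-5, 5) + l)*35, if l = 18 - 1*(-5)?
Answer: -245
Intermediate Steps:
l = 23 (l = 18 + 5 = 23)
(E(-5, 5) + l)*35 = (6*(-5) + 23)*35 = (-30 + 23)*35 = -7*35 = -245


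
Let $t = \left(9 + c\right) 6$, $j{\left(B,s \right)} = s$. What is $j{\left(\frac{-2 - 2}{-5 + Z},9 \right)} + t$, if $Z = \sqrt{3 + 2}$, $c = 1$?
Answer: $69$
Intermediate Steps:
$Z = \sqrt{5} \approx 2.2361$
$t = 60$ ($t = \left(9 + 1\right) 6 = 10 \cdot 6 = 60$)
$j{\left(\frac{-2 - 2}{-5 + Z},9 \right)} + t = 9 + 60 = 69$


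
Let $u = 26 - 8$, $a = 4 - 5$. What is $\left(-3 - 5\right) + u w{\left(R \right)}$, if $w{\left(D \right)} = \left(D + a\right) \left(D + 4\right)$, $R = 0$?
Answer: $-80$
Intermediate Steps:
$a = -1$ ($a = 4 - 5 = -1$)
$w{\left(D \right)} = \left(-1 + D\right) \left(4 + D\right)$ ($w{\left(D \right)} = \left(D - 1\right) \left(D + 4\right) = \left(-1 + D\right) \left(4 + D\right)$)
$u = 18$
$\left(-3 - 5\right) + u w{\left(R \right)} = \left(-3 - 5\right) + 18 \left(-4 + 0^{2} + 3 \cdot 0\right) = -8 + 18 \left(-4 + 0 + 0\right) = -8 + 18 \left(-4\right) = -8 - 72 = -80$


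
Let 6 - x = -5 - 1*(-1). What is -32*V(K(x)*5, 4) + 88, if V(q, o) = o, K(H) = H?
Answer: -40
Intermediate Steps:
x = 10 (x = 6 - (-5 - 1*(-1)) = 6 - (-5 + 1) = 6 - 1*(-4) = 6 + 4 = 10)
-32*V(K(x)*5, 4) + 88 = -32*4 + 88 = -128 + 88 = -40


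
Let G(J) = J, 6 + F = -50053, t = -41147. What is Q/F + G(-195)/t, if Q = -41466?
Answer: 1715963007/2059777673 ≈ 0.83308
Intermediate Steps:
F = -50059 (F = -6 - 50053 = -50059)
Q/F + G(-195)/t = -41466/(-50059) - 195/(-41147) = -41466*(-1/50059) - 195*(-1/41147) = 41466/50059 + 195/41147 = 1715963007/2059777673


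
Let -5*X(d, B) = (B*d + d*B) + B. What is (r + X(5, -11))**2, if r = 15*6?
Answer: 326041/25 ≈ 13042.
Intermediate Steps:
X(d, B) = -B/5 - 2*B*d/5 (X(d, B) = -((B*d + d*B) + B)/5 = -((B*d + B*d) + B)/5 = -(2*B*d + B)/5 = -(B + 2*B*d)/5 = -B/5 - 2*B*d/5)
r = 90
(r + X(5, -11))**2 = (90 - 1/5*(-11)*(1 + 2*5))**2 = (90 - 1/5*(-11)*(1 + 10))**2 = (90 - 1/5*(-11)*11)**2 = (90 + 121/5)**2 = (571/5)**2 = 326041/25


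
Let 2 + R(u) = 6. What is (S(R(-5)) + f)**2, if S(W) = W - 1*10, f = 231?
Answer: 50625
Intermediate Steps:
R(u) = 4 (R(u) = -2 + 6 = 4)
S(W) = -10 + W (S(W) = W - 10 = -10 + W)
(S(R(-5)) + f)**2 = ((-10 + 4) + 231)**2 = (-6 + 231)**2 = 225**2 = 50625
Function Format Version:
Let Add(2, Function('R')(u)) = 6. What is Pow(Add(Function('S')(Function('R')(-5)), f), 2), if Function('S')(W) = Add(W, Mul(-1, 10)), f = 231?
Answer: 50625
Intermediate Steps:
Function('R')(u) = 4 (Function('R')(u) = Add(-2, 6) = 4)
Function('S')(W) = Add(-10, W) (Function('S')(W) = Add(W, -10) = Add(-10, W))
Pow(Add(Function('S')(Function('R')(-5)), f), 2) = Pow(Add(Add(-10, 4), 231), 2) = Pow(Add(-6, 231), 2) = Pow(225, 2) = 50625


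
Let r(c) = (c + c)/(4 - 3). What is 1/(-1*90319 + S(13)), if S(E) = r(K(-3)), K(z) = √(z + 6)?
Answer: -90319/8157521749 - 2*√3/8157521749 ≈ -1.1072e-5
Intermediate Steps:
K(z) = √(6 + z)
r(c) = 2*c (r(c) = (2*c)/1 = (2*c)*1 = 2*c)
S(E) = 2*√3 (S(E) = 2*√(6 - 3) = 2*√3)
1/(-1*90319 + S(13)) = 1/(-1*90319 + 2*√3) = 1/(-90319 + 2*√3)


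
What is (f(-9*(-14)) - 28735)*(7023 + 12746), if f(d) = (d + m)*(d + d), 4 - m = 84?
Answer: -338899967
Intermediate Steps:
m = -80 (m = 4 - 1*84 = 4 - 84 = -80)
f(d) = 2*d*(-80 + d) (f(d) = (d - 80)*(d + d) = (-80 + d)*(2*d) = 2*d*(-80 + d))
(f(-9*(-14)) - 28735)*(7023 + 12746) = (2*(-9*(-14))*(-80 - 9*(-14)) - 28735)*(7023 + 12746) = (2*126*(-80 + 126) - 28735)*19769 = (2*126*46 - 28735)*19769 = (11592 - 28735)*19769 = -17143*19769 = -338899967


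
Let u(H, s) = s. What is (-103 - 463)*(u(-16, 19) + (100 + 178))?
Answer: -168102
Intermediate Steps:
(-103 - 463)*(u(-16, 19) + (100 + 178)) = (-103 - 463)*(19 + (100 + 178)) = -566*(19 + 278) = -566*297 = -168102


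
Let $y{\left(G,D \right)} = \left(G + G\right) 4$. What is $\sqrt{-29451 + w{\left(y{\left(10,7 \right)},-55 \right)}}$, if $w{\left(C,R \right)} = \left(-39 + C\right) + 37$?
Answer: $i \sqrt{29373} \approx 171.39 i$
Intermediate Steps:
$y{\left(G,D \right)} = 8 G$ ($y{\left(G,D \right)} = 2 G 4 = 8 G$)
$w{\left(C,R \right)} = -2 + C$
$\sqrt{-29451 + w{\left(y{\left(10,7 \right)},-55 \right)}} = \sqrt{-29451 + \left(-2 + 8 \cdot 10\right)} = \sqrt{-29451 + \left(-2 + 80\right)} = \sqrt{-29451 + 78} = \sqrt{-29373} = i \sqrt{29373}$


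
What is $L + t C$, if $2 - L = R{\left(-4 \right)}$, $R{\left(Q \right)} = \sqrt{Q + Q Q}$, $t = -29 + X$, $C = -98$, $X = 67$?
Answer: $-3722 - 2 \sqrt{3} \approx -3725.5$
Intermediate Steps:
$t = 38$ ($t = -29 + 67 = 38$)
$R{\left(Q \right)} = \sqrt{Q + Q^{2}}$
$L = 2 - 2 \sqrt{3}$ ($L = 2 - \sqrt{- 4 \left(1 - 4\right)} = 2 - \sqrt{\left(-4\right) \left(-3\right)} = 2 - \sqrt{12} = 2 - 2 \sqrt{3} \approx -1.4641$)
$L + t C = \left(2 - 2 \sqrt{3}\right) + 38 \left(-98\right) = \left(2 - 2 \sqrt{3}\right) - 3724 = -3722 - 2 \sqrt{3}$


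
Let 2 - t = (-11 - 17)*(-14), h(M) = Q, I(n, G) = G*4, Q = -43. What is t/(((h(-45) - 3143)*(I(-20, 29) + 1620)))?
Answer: 65/921816 ≈ 7.0513e-5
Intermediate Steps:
I(n, G) = 4*G
h(M) = -43
t = -390 (t = 2 - (-11 - 17)*(-14) = 2 - (-28)*(-14) = 2 - 1*392 = 2 - 392 = -390)
t/(((h(-45) - 3143)*(I(-20, 29) + 1620))) = -390*1/((-43 - 3143)*(4*29 + 1620)) = -390*(-1/(3186*(116 + 1620))) = -390/((-3186*1736)) = -390/(-5530896) = -390*(-1/5530896) = 65/921816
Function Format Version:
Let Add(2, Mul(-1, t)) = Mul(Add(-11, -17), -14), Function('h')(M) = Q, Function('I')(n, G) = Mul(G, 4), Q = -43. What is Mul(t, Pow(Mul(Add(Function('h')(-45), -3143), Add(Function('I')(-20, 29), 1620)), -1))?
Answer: Rational(65, 921816) ≈ 7.0513e-5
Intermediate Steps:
Function('I')(n, G) = Mul(4, G)
Function('h')(M) = -43
t = -390 (t = Add(2, Mul(-1, Mul(Add(-11, -17), -14))) = Add(2, Mul(-1, Mul(-28, -14))) = Add(2, Mul(-1, 392)) = Add(2, -392) = -390)
Mul(t, Pow(Mul(Add(Function('h')(-45), -3143), Add(Function('I')(-20, 29), 1620)), -1)) = Mul(-390, Pow(Mul(Add(-43, -3143), Add(Mul(4, 29), 1620)), -1)) = Mul(-390, Pow(Mul(-3186, Add(116, 1620)), -1)) = Mul(-390, Pow(Mul(-3186, 1736), -1)) = Mul(-390, Pow(-5530896, -1)) = Mul(-390, Rational(-1, 5530896)) = Rational(65, 921816)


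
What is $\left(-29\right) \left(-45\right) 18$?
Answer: $23490$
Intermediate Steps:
$\left(-29\right) \left(-45\right) 18 = 1305 \cdot 18 = 23490$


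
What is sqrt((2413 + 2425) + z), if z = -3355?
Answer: sqrt(1483) ≈ 38.510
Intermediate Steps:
sqrt((2413 + 2425) + z) = sqrt((2413 + 2425) - 3355) = sqrt(4838 - 3355) = sqrt(1483)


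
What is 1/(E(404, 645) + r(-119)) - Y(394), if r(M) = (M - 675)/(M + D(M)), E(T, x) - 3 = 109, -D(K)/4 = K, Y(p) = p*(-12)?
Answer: 185290677/39190 ≈ 4728.0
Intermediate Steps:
Y(p) = -12*p
D(K) = -4*K
E(T, x) = 112 (E(T, x) = 3 + 109 = 112)
r(M) = -(-675 + M)/(3*M) (r(M) = (M - 675)/(M - 4*M) = (-675 + M)/((-3*M)) = (-675 + M)*(-1/(3*M)) = -(-675 + M)/(3*M))
1/(E(404, 645) + r(-119)) - Y(394) = 1/(112 + (⅓)*(675 - 1*(-119))/(-119)) - (-12)*394 = 1/(112 + (⅓)*(-1/119)*(675 + 119)) - 1*(-4728) = 1/(112 + (⅓)*(-1/119)*794) + 4728 = 1/(112 - 794/357) + 4728 = 1/(39190/357) + 4728 = 357/39190 + 4728 = 185290677/39190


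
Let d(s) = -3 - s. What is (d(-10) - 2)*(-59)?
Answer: -295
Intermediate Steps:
(d(-10) - 2)*(-59) = ((-3 - 1*(-10)) - 2)*(-59) = ((-3 + 10) - 2)*(-59) = (7 - 2)*(-59) = 5*(-59) = -295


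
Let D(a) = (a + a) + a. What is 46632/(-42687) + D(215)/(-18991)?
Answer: -304373809/270222939 ≈ -1.1264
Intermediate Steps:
D(a) = 3*a (D(a) = 2*a + a = 3*a)
46632/(-42687) + D(215)/(-18991) = 46632/(-42687) + (3*215)/(-18991) = 46632*(-1/42687) + 645*(-1/18991) = -15544/14229 - 645/18991 = -304373809/270222939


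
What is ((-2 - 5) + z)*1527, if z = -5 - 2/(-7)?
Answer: -125214/7 ≈ -17888.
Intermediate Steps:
z = -33/7 (z = -5 - 2*(-1)/7 = -5 - 1*(-2/7) = -5 + 2/7 = -33/7 ≈ -4.7143)
((-2 - 5) + z)*1527 = ((-2 - 5) - 33/7)*1527 = (-7 - 33/7)*1527 = -82/7*1527 = -125214/7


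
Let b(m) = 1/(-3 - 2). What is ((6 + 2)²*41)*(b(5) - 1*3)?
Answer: -41984/5 ≈ -8396.8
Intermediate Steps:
b(m) = -⅕ (b(m) = 1/(-5) = -⅕)
((6 + 2)²*41)*(b(5) - 1*3) = ((6 + 2)²*41)*(-⅕ - 1*3) = (8²*41)*(-⅕ - 3) = (64*41)*(-16/5) = 2624*(-16/5) = -41984/5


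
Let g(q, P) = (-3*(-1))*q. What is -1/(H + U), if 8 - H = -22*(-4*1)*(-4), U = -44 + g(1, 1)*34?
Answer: -1/418 ≈ -0.0023923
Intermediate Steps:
g(q, P) = 3*q
U = 58 (U = -44 + (3*1)*34 = -44 + 3*34 = -44 + 102 = 58)
H = 360 (H = 8 - (-22)*-4*1*(-4) = 8 - (-22)*(-4*(-4)) = 8 - (-22)*16 = 8 - 1*(-352) = 8 + 352 = 360)
-1/(H + U) = -1/(360 + 58) = -1/418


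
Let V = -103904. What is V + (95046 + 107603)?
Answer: 98745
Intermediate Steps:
V + (95046 + 107603) = -103904 + (95046 + 107603) = -103904 + 202649 = 98745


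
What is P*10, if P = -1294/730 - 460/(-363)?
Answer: -133922/26499 ≈ -5.0538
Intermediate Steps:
P = -66961/132495 (P = -1294*1/730 - 460*(-1/363) = -647/365 + 460/363 = -66961/132495 ≈ -0.50539)
P*10 = -66961/132495*10 = -133922/26499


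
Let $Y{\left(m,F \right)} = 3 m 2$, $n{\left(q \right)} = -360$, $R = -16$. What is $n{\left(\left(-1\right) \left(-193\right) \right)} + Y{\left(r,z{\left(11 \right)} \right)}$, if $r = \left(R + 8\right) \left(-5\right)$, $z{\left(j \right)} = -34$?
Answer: $-120$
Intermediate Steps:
$r = 40$ ($r = \left(-16 + 8\right) \left(-5\right) = \left(-8\right) \left(-5\right) = 40$)
$Y{\left(m,F \right)} = 6 m$
$n{\left(\left(-1\right) \left(-193\right) \right)} + Y{\left(r,z{\left(11 \right)} \right)} = -360 + 6 \cdot 40 = -360 + 240 = -120$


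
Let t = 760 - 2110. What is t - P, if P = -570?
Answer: -780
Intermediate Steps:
t = -1350
t - P = -1350 - 1*(-570) = -1350 + 570 = -780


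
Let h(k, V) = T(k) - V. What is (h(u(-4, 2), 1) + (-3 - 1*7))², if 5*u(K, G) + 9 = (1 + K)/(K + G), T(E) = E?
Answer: 625/4 ≈ 156.25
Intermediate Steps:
u(K, G) = -9/5 + (1 + K)/(5*(G + K)) (u(K, G) = -9/5 + ((1 + K)/(K + G))/5 = -9/5 + ((1 + K)/(G + K))/5 = -9/5 + (1 + K)/(5*(G + K)))
h(k, V) = k - V
(h(u(-4, 2), 1) + (-3 - 1*7))² = (((1 - 9*2 - 8*(-4))/(5*(2 - 4)) - 1*1) + (-3 - 1*7))² = (((⅕)*(1 - 18 + 32)/(-2) - 1) + (-3 - 7))² = (((⅕)*(-½)*15 - 1) - 10)² = ((-3/2 - 1) - 10)² = (-5/2 - 10)² = (-25/2)² = 625/4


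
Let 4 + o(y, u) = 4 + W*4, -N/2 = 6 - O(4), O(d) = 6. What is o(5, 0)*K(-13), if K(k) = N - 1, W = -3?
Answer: 12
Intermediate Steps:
N = 0 (N = -2*(6 - 1*6) = -2*(6 - 6) = -2*0 = 0)
o(y, u) = -12 (o(y, u) = -4 + (4 - 3*4) = -4 + (4 - 12) = -4 - 8 = -12)
K(k) = -1 (K(k) = 0 - 1 = -1)
o(5, 0)*K(-13) = -12*(-1) = 12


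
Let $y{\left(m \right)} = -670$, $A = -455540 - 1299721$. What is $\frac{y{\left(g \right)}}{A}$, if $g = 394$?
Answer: $\frac{670}{1755261} \approx 0.00038171$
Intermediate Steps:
$A = -1755261$ ($A = -455540 - 1299721 = -1755261$)
$\frac{y{\left(g \right)}}{A} = - \frac{670}{-1755261} = \left(-670\right) \left(- \frac{1}{1755261}\right) = \frac{670}{1755261}$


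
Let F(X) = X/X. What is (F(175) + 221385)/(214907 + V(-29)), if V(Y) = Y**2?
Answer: 110693/107874 ≈ 1.0261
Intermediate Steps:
F(X) = 1
(F(175) + 221385)/(214907 + V(-29)) = (1 + 221385)/(214907 + (-29)**2) = 221386/(214907 + 841) = 221386/215748 = 221386*(1/215748) = 110693/107874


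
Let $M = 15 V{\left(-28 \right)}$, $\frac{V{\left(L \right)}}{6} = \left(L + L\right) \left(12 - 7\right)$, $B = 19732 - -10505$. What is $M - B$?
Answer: $-55437$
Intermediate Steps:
$B = 30237$ ($B = 19732 + 10505 = 30237$)
$V{\left(L \right)} = 60 L$ ($V{\left(L \right)} = 6 \left(L + L\right) \left(12 - 7\right) = 6 \cdot 2 L 5 = 6 \cdot 10 L = 60 L$)
$M = -25200$ ($M = 15 \cdot 60 \left(-28\right) = 15 \left(-1680\right) = -25200$)
$M - B = -25200 - 30237 = -55437$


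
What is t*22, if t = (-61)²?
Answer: 81862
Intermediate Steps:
t = 3721
t*22 = 3721*22 = 81862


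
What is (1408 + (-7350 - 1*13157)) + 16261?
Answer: -2838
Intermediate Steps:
(1408 + (-7350 - 1*13157)) + 16261 = (1408 + (-7350 - 13157)) + 16261 = (1408 - 20507) + 16261 = -19099 + 16261 = -2838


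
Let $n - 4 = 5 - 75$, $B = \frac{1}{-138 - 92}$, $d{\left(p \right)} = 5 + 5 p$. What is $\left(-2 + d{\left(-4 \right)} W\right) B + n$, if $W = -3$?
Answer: $- \frac{15223}{230} \approx -66.187$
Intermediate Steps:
$B = - \frac{1}{230}$ ($B = \frac{1}{-230} = - \frac{1}{230} \approx -0.0043478$)
$n = -66$ ($n = 4 + \left(5 - 75\right) = 4 - 70 = -66$)
$\left(-2 + d{\left(-4 \right)} W\right) B + n = \left(-2 + \left(5 + 5 \left(-4\right)\right) \left(-3\right)\right) \left(- \frac{1}{230}\right) - 66 = \left(-2 + \left(5 - 20\right) \left(-3\right)\right) \left(- \frac{1}{230}\right) - 66 = \left(-2 - -45\right) \left(- \frac{1}{230}\right) - 66 = \left(-2 + 45\right) \left(- \frac{1}{230}\right) - 66 = 43 \left(- \frac{1}{230}\right) - 66 = - \frac{43}{230} - 66 = - \frac{15223}{230}$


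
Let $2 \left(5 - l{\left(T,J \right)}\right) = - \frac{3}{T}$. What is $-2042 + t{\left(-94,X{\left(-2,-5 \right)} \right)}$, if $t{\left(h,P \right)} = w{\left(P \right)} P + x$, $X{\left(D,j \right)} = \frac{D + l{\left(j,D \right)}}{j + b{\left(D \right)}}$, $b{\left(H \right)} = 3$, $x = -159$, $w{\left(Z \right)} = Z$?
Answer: $- \frac{879671}{400} \approx -2199.2$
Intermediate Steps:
$l{\left(T,J \right)} = 5 + \frac{3}{2 T}$ ($l{\left(T,J \right)} = 5 - \frac{\left(-3\right) \frac{1}{T}}{2} = 5 + \frac{3}{2 T}$)
$X{\left(D,j \right)} = \frac{5 + D + \frac{3}{2 j}}{3 + j}$ ($X{\left(D,j \right)} = \frac{D + \left(5 + \frac{3}{2 j}\right)}{j + 3} = \frac{5 + D + \frac{3}{2 j}}{3 + j}$)
$t{\left(h,P \right)} = -159 + P^{2}$ ($t{\left(h,P \right)} = P P - 159 = P^{2} - 159 = -159 + P^{2}$)
$-2042 + t{\left(-94,X{\left(-2,-5 \right)} \right)} = -2042 - \left(159 - \left(\frac{\frac{3}{2} + 5 \left(-5\right) - -10}{\left(-5\right) \left(3 - 5\right)}\right)^{2}\right) = -2042 - \left(159 - \left(- \frac{\frac{3}{2} - 25 + 10}{5 \left(-2\right)}\right)^{2}\right) = -2042 - \left(159 - \left(\left(- \frac{1}{5}\right) \left(- \frac{1}{2}\right) \left(- \frac{27}{2}\right)\right)^{2}\right) = -2042 - \left(159 - \left(- \frac{27}{20}\right)^{2}\right) = -2042 + \left(-159 + \frac{729}{400}\right) = -2042 - \frac{62871}{400} = - \frac{879671}{400}$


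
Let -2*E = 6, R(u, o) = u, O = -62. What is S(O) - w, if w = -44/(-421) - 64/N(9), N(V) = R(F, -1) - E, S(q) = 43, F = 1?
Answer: 24795/421 ≈ 58.896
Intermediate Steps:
E = -3 (E = -1/2*6 = -3)
N(V) = 4 (N(V) = 1 - 1*(-3) = 1 + 3 = 4)
w = -6692/421 (w = -44/(-421) - 64/4 = -44*(-1/421) - 64*1/4 = 44/421 - 16 = -6692/421 ≈ -15.895)
S(O) - w = 43 - 1*(-6692/421) = 43 + 6692/421 = 24795/421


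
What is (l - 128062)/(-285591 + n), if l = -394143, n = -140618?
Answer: 522205/426209 ≈ 1.2252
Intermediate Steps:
(l - 128062)/(-285591 + n) = (-394143 - 128062)/(-285591 - 140618) = -522205/(-426209) = -522205*(-1/426209) = 522205/426209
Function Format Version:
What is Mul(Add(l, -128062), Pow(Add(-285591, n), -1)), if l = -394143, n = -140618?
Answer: Rational(522205, 426209) ≈ 1.2252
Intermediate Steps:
Mul(Add(l, -128062), Pow(Add(-285591, n), -1)) = Mul(Add(-394143, -128062), Pow(Add(-285591, -140618), -1)) = Mul(-522205, Pow(-426209, -1)) = Mul(-522205, Rational(-1, 426209)) = Rational(522205, 426209)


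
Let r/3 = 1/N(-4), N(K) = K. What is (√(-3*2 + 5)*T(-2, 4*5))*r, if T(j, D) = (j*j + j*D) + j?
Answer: 57*I/2 ≈ 28.5*I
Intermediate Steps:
T(j, D) = j + j² + D*j (T(j, D) = (j² + D*j) + j = j + j² + D*j)
r = -¾ (r = 3/(-4) = 3*(-¼) = -¾ ≈ -0.75000)
(√(-3*2 + 5)*T(-2, 4*5))*r = (√(-3*2 + 5)*(-2*(1 + 4*5 - 2)))*(-¾) = (√(-6 + 5)*(-2*(1 + 20 - 2)))*(-¾) = (√(-1)*(-2*19))*(-¾) = (I*(-38))*(-¾) = -38*I*(-¾) = 57*I/2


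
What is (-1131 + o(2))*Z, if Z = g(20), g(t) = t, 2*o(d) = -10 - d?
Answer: -22740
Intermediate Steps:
o(d) = -5 - d/2 (o(d) = (-10 - d)/2 = -5 - d/2)
Z = 20
(-1131 + o(2))*Z = (-1131 + (-5 - ½*2))*20 = (-1131 + (-5 - 1))*20 = (-1131 - 6)*20 = -1137*20 = -22740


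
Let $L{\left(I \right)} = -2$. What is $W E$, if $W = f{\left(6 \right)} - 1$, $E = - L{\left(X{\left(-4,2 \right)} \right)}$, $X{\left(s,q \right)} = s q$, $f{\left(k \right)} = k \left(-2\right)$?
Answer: $-26$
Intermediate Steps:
$f{\left(k \right)} = - 2 k$
$X{\left(s,q \right)} = q s$
$E = 2$ ($E = \left(-1\right) \left(-2\right) = 2$)
$W = -13$ ($W = \left(-2\right) 6 - 1 = -12 - 1 = -13$)
$W E = \left(-13\right) 2 = -26$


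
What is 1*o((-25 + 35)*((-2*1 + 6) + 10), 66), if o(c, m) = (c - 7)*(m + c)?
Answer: 27398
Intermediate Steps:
o(c, m) = (-7 + c)*(c + m)
1*o((-25 + 35)*((-2*1 + 6) + 10), 66) = 1*(((-25 + 35)*((-2*1 + 6) + 10))² - 7*(-25 + 35)*((-2*1 + 6) + 10) - 7*66 + ((-25 + 35)*((-2*1 + 6) + 10))*66) = 1*((10*((-2 + 6) + 10))² - 70*((-2 + 6) + 10) - 462 + (10*((-2 + 6) + 10))*66) = 1*((10*(4 + 10))² - 70*(4 + 10) - 462 + (10*(4 + 10))*66) = 1*((10*14)² - 70*14 - 462 + (10*14)*66) = 1*(140² - 7*140 - 462 + 140*66) = 1*(19600 - 980 - 462 + 9240) = 1*27398 = 27398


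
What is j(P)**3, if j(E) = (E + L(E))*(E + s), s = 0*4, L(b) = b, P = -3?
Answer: 5832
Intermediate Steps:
s = 0
j(E) = 2*E**2 (j(E) = (E + E)*(E + 0) = (2*E)*E = 2*E**2)
j(P)**3 = (2*(-3)**2)**3 = (2*9)**3 = 18**3 = 5832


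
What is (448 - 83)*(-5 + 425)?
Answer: 153300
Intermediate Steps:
(448 - 83)*(-5 + 425) = 365*420 = 153300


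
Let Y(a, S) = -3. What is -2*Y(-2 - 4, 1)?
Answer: 6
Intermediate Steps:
-2*Y(-2 - 4, 1) = -2*(-3) = 6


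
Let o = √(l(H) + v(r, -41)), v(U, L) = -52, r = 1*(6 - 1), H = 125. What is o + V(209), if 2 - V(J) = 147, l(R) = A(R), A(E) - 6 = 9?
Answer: -145 + I*√37 ≈ -145.0 + 6.0828*I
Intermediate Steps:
A(E) = 15 (A(E) = 6 + 9 = 15)
l(R) = 15
V(J) = -145 (V(J) = 2 - 1*147 = 2 - 147 = -145)
r = 5 (r = 1*5 = 5)
o = I*√37 (o = √(15 - 52) = √(-37) = I*√37 ≈ 6.0828*I)
o + V(209) = I*√37 - 145 = -145 + I*√37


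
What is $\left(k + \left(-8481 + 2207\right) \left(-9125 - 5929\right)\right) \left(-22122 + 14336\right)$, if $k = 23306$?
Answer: $-735559786172$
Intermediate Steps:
$\left(k + \left(-8481 + 2207\right) \left(-9125 - 5929\right)\right) \left(-22122 + 14336\right) = \left(23306 + \left(-8481 + 2207\right) \left(-9125 - 5929\right)\right) \left(-22122 + 14336\right) = \left(23306 - -94448796\right) \left(-7786\right) = \left(23306 + 94448796\right) \left(-7786\right) = 94472102 \left(-7786\right) = -735559786172$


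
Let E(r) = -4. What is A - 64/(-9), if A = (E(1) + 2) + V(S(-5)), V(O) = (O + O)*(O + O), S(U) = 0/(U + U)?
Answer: 46/9 ≈ 5.1111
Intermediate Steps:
S(U) = 0 (S(U) = 0/((2*U)) = 0*(1/(2*U)) = 0)
V(O) = 4*O² (V(O) = (2*O)*(2*O) = 4*O²)
A = -2 (A = (-4 + 2) + 4*0² = -2 + 4*0 = -2 + 0 = -2)
A - 64/(-9) = -2 - 64/(-9) = -2 - 64*(-1)/9 = -2 - 8*(-8/9) = -2 + 64/9 = 46/9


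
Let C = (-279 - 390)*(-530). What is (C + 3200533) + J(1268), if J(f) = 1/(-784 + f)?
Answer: 1720669853/484 ≈ 3.5551e+6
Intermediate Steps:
C = 354570 (C = -669*(-530) = 354570)
(C + 3200533) + J(1268) = (354570 + 3200533) + 1/(-784 + 1268) = 3555103 + 1/484 = 1720669853/484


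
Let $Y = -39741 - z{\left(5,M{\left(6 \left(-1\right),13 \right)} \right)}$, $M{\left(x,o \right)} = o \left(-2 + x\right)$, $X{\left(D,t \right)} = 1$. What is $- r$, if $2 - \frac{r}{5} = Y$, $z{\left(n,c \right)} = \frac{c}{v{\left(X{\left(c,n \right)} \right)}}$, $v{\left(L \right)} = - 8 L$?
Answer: $-198780$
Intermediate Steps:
$z{\left(n,c \right)} = - \frac{c}{8}$ ($z{\left(n,c \right)} = \frac{c}{\left(-8\right) 1} = \frac{c}{-8} = c \left(- \frac{1}{8}\right) = - \frac{c}{8}$)
$Y = -39754$ ($Y = -39741 - - \frac{13 \left(-2 + 6 \left(-1\right)\right)}{8} = -39741 - - \frac{13 \left(-2 - 6\right)}{8} = -39741 - - \frac{13 \left(-8\right)}{8} = -39741 - \left(- \frac{1}{8}\right) \left(-104\right) = -39741 - 13 = -39754$)
$r = 198780$ ($r = 10 - -198770 = 10 + 198770 = 198780$)
$- r = \left(-1\right) 198780 = -198780$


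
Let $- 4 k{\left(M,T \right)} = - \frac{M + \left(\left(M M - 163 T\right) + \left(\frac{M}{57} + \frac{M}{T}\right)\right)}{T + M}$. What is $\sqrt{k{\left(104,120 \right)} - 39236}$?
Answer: $\frac{i \sqrt{39986848706070}}{31920} \approx 198.11 i$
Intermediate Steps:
$k{\left(M,T \right)} = \frac{M^{2} - 163 T + \frac{58 M}{57} + \frac{M}{T}}{4 \left(M + T\right)}$ ($k{\left(M,T \right)} = - \frac{\left(-1\right) \frac{M + \left(\left(M M - 163 T\right) + \left(\frac{M}{57} + \frac{M}{T}\right)\right)}{T + M}}{4} = - \frac{\left(-1\right) \frac{M + \left(\left(M^{2} - 163 T\right) + \left(M \frac{1}{57} + \frac{M}{T}\right)\right)}{M + T}}{4} = - \frac{\left(-1\right) \frac{M + \left(\left(M^{2} - 163 T\right) + \left(\frac{M}{57} + \frac{M}{T}\right)\right)}{M + T}}{4} = - \frac{\left(-1\right) \frac{M + \left(M^{2} - 163 T + \frac{M}{57} + \frac{M}{T}\right)}{M + T}}{4} = - \frac{\left(-1\right) \frac{M^{2} - 163 T + \frac{58 M}{57} + \frac{M}{T}}{M + T}}{4} = - \frac{\left(-1\right) \frac{1}{M + T} \left(M^{2} - 163 T + \frac{58 M}{57} + \frac{M}{T}\right)}{4} = \frac{M^{2} - 163 T + \frac{58 M}{57} + \frac{M}{T}}{4 \left(M + T\right)}$)
$\sqrt{k{\left(104,120 \right)} - 39236} = \sqrt{\frac{- 9291 \cdot 120^{2} + 57 \cdot 104 + 57 \cdot 120 \cdot 104^{2} + 58 \cdot 104 \cdot 120}{228 \cdot 120 \left(104 + 120\right)} - 39236} = \sqrt{\frac{1}{228} \cdot \frac{1}{120} \cdot \frac{1}{224} \left(\left(-9291\right) 14400 + 5928 + 57 \cdot 120 \cdot 10816 + 723840\right) - 39236} = \sqrt{\frac{1}{228} \cdot \frac{1}{120} \cdot \frac{1}{224} \left(-133790400 + 5928 + 73981440 + 723840\right) - 39236} = \sqrt{\frac{1}{228} \cdot \frac{1}{120} \cdot \frac{1}{224} \left(-59079192\right) - 39236} = \sqrt{- \frac{2461633}{255360} - 39236} = \sqrt{- \frac{10021766593}{255360}} = \frac{i \sqrt{39986848706070}}{31920}$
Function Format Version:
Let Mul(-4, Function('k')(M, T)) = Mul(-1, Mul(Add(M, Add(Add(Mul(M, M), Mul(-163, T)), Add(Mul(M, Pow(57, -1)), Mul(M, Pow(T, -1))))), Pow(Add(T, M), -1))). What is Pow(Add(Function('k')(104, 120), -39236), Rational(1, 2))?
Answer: Mul(Rational(1, 31920), I, Pow(39986848706070, Rational(1, 2))) ≈ Mul(198.11, I)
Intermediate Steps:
Function('k')(M, T) = Mul(Rational(1, 4), Pow(Add(M, T), -1), Add(Pow(M, 2), Mul(-163, T), Mul(Rational(58, 57), M), Mul(M, Pow(T, -1)))) (Function('k')(M, T) = Mul(Rational(-1, 4), Mul(-1, Mul(Add(M, Add(Add(Mul(M, M), Mul(-163, T)), Add(Mul(M, Pow(57, -1)), Mul(M, Pow(T, -1))))), Pow(Add(T, M), -1)))) = Mul(Rational(-1, 4), Mul(-1, Mul(Add(M, Add(Add(Pow(M, 2), Mul(-163, T)), Add(Mul(M, Rational(1, 57)), Mul(M, Pow(T, -1))))), Pow(Add(M, T), -1)))) = Mul(Rational(-1, 4), Mul(-1, Mul(Add(M, Add(Add(Pow(M, 2), Mul(-163, T)), Add(Mul(Rational(1, 57), M), Mul(M, Pow(T, -1))))), Pow(Add(M, T), -1)))) = Mul(Rational(-1, 4), Mul(-1, Mul(Add(M, Add(Pow(M, 2), Mul(-163, T), Mul(Rational(1, 57), M), Mul(M, Pow(T, -1)))), Pow(Add(M, T), -1)))) = Mul(Rational(-1, 4), Mul(-1, Mul(Add(Pow(M, 2), Mul(-163, T), Mul(Rational(58, 57), M), Mul(M, Pow(T, -1))), Pow(Add(M, T), -1)))) = Mul(Rational(-1, 4), Mul(-1, Mul(Pow(Add(M, T), -1), Add(Pow(M, 2), Mul(-163, T), Mul(Rational(58, 57), M), Mul(M, Pow(T, -1)))))) = Mul(Rational(-1, 4), Mul(-1, Pow(Add(M, T), -1), Add(Pow(M, 2), Mul(-163, T), Mul(Rational(58, 57), M), Mul(M, Pow(T, -1))))) = Mul(Rational(1, 4), Pow(Add(M, T), -1), Add(Pow(M, 2), Mul(-163, T), Mul(Rational(58, 57), M), Mul(M, Pow(T, -1)))))
Pow(Add(Function('k')(104, 120), -39236), Rational(1, 2)) = Pow(Add(Mul(Rational(1, 228), Pow(120, -1), Pow(Add(104, 120), -1), Add(Mul(-9291, Pow(120, 2)), Mul(57, 104), Mul(57, 120, Pow(104, 2)), Mul(58, 104, 120))), -39236), Rational(1, 2)) = Pow(Add(Mul(Rational(1, 228), Rational(1, 120), Pow(224, -1), Add(Mul(-9291, 14400), 5928, Mul(57, 120, 10816), 723840)), -39236), Rational(1, 2)) = Pow(Add(Mul(Rational(1, 228), Rational(1, 120), Rational(1, 224), Add(-133790400, 5928, 73981440, 723840)), -39236), Rational(1, 2)) = Pow(Add(Mul(Rational(1, 228), Rational(1, 120), Rational(1, 224), -59079192), -39236), Rational(1, 2)) = Pow(Add(Rational(-2461633, 255360), -39236), Rational(1, 2)) = Pow(Rational(-10021766593, 255360), Rational(1, 2)) = Mul(Rational(1, 31920), I, Pow(39986848706070, Rational(1, 2)))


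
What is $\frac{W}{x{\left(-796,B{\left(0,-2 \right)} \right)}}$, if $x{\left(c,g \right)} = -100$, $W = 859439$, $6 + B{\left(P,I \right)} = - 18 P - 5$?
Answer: $- \frac{859439}{100} \approx -8594.4$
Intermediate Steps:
$B{\left(P,I \right)} = -11 - 18 P$ ($B{\left(P,I \right)} = -6 - \left(5 + 18 P\right) = -11 - 18 P$)
$\frac{W}{x{\left(-796,B{\left(0,-2 \right)} \right)}} = \frac{859439}{-100} = 859439 \left(- \frac{1}{100}\right) = - \frac{859439}{100}$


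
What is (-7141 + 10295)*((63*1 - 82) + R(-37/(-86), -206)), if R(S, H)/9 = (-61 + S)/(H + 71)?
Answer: -30437677/645 ≈ -47190.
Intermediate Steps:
R(S, H) = 9*(-61 + S)/(71 + H) (R(S, H) = 9*((-61 + S)/(H + 71)) = 9*((-61 + S)/(71 + H)) = 9*(-61 + S)/(71 + H))
(-7141 + 10295)*((63*1 - 82) + R(-37/(-86), -206)) = (-7141 + 10295)*((63*1 - 82) + 9*(-61 - 37/(-86))/(71 - 206)) = 3154*((63 - 82) + 9*(-61 - 37*(-1/86))/(-135)) = 3154*(-19 + 9*(-1/135)*(-61 + 37/86)) = 3154*(-19 + 9*(-1/135)*(-5209/86)) = 3154*(-19 + 5209/1290) = 3154*(-19301/1290) = -30437677/645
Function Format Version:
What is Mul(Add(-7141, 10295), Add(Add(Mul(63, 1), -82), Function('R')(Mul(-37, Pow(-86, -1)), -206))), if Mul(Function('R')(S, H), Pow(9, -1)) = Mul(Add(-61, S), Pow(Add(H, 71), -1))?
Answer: Rational(-30437677, 645) ≈ -47190.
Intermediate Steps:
Function('R')(S, H) = Mul(9, Pow(Add(71, H), -1), Add(-61, S)) (Function('R')(S, H) = Mul(9, Mul(Add(-61, S), Pow(Add(H, 71), -1))) = Mul(9, Mul(Add(-61, S), Pow(Add(71, H), -1))) = Mul(9, Mul(Pow(Add(71, H), -1), Add(-61, S))) = Mul(9, Pow(Add(71, H), -1), Add(-61, S)))
Mul(Add(-7141, 10295), Add(Add(Mul(63, 1), -82), Function('R')(Mul(-37, Pow(-86, -1)), -206))) = Mul(Add(-7141, 10295), Add(Add(Mul(63, 1), -82), Mul(9, Pow(Add(71, -206), -1), Add(-61, Mul(-37, Pow(-86, -1)))))) = Mul(3154, Add(Add(63, -82), Mul(9, Pow(-135, -1), Add(-61, Mul(-37, Rational(-1, 86)))))) = Mul(3154, Add(-19, Mul(9, Rational(-1, 135), Add(-61, Rational(37, 86))))) = Mul(3154, Add(-19, Mul(9, Rational(-1, 135), Rational(-5209, 86)))) = Mul(3154, Add(-19, Rational(5209, 1290))) = Mul(3154, Rational(-19301, 1290)) = Rational(-30437677, 645)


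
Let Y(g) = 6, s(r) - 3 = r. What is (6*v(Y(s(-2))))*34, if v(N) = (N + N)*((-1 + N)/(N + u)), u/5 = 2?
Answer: 765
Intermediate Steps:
u = 10 (u = 5*2 = 10)
s(r) = 3 + r
v(N) = 2*N*(-1 + N)/(10 + N) (v(N) = (N + N)*((-1 + N)/(N + 10)) = (2*N)*((-1 + N)/(10 + N)) = 2*N*(-1 + N)/(10 + N))
(6*v(Y(s(-2))))*34 = (6*(2*6*(-1 + 6)/(10 + 6)))*34 = (6*(2*6*5/16))*34 = (6*(2*6*(1/16)*5))*34 = (6*(15/4))*34 = (45/2)*34 = 765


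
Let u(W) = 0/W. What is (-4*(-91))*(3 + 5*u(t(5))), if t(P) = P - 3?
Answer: 1092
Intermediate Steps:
t(P) = -3 + P
u(W) = 0
(-4*(-91))*(3 + 5*u(t(5))) = (-4*(-91))*(3 + 5*0) = 364*(3 + 0) = 364*3 = 1092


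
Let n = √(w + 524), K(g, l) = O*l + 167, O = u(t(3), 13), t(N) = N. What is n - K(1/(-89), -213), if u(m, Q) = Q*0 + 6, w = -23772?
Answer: 1111 + 4*I*√1453 ≈ 1111.0 + 152.47*I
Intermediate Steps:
u(m, Q) = 6 (u(m, Q) = 0 + 6 = 6)
O = 6
K(g, l) = 167 + 6*l (K(g, l) = 6*l + 167 = 167 + 6*l)
n = 4*I*√1453 (n = √(-23772 + 524) = √(-23248) = 4*I*√1453 ≈ 152.47*I)
n - K(1/(-89), -213) = 4*I*√1453 - (167 + 6*(-213)) = 4*I*√1453 - (167 - 1278) = 4*I*√1453 - 1*(-1111) = 4*I*√1453 + 1111 = 1111 + 4*I*√1453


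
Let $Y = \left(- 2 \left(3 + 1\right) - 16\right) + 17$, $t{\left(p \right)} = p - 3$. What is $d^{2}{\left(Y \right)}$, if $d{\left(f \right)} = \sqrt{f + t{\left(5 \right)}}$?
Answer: $-5$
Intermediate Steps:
$t{\left(p \right)} = -3 + p$
$Y = -7$ ($Y = \left(\left(-2\right) 4 - 16\right) + 17 = \left(-8 - 16\right) + 17 = -24 + 17 = -7$)
$d{\left(f \right)} = \sqrt{2 + f}$ ($d{\left(f \right)} = \sqrt{f + \left(-3 + 5\right)} = \sqrt{f + 2} = \sqrt{2 + f}$)
$d^{2}{\left(Y \right)} = \left(\sqrt{2 - 7}\right)^{2} = \left(\sqrt{-5}\right)^{2} = \left(i \sqrt{5}\right)^{2} = -5$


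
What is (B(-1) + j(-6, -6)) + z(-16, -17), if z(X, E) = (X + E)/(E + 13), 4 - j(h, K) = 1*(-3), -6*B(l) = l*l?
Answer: 181/12 ≈ 15.083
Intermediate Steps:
B(l) = -l**2/6 (B(l) = -l*l/6 = -l**2/6)
j(h, K) = 7 (j(h, K) = 4 - (-3) = 4 - 1*(-3) = 4 + 3 = 7)
z(X, E) = (E + X)/(13 + E)
(B(-1) + j(-6, -6)) + z(-16, -17) = (-1/6*(-1)**2 + 7) + (-17 - 16)/(13 - 17) = (-1/6*1 + 7) - 33/(-4) = (-1/6 + 7) - 1/4*(-33) = 41/6 + 33/4 = 181/12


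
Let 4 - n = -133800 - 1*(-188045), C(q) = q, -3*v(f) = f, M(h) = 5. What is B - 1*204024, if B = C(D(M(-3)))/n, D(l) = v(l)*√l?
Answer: -204024 + 5*√5/162723 ≈ -2.0402e+5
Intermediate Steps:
v(f) = -f/3
D(l) = -l^(3/2)/3 (D(l) = (-l/3)*√l = -l^(3/2)/3)
n = -54241 (n = 4 - (-133800 - 1*(-188045)) = 4 - (-133800 + 188045) = 4 - 1*54245 = 4 - 54245 = -54241)
B = 5*√5/162723 (B = -5*√5/3/(-54241) = -5*√5/3*(-1/54241) = 5*√5/162723 ≈ 6.8708e-5)
B - 1*204024 = 5*√5/162723 - 1*204024 = 5*√5/162723 - 204024 = -204024 + 5*√5/162723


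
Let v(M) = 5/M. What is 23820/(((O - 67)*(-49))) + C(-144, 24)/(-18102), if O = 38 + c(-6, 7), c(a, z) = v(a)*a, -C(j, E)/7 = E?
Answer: 855927/42238 ≈ 20.264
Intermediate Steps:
C(j, E) = -7*E
c(a, z) = 5 (c(a, z) = (5/a)*a = 5)
O = 43 (O = 38 + 5 = 43)
23820/(((O - 67)*(-49))) + C(-144, 24)/(-18102) = 23820/(((43 - 67)*(-49))) - 7*24/(-18102) = 23820/((-24*(-49))) - 168*(-1/18102) = 23820/1176 + 4/431 = 23820*(1/1176) + 4/431 = 1985/98 + 4/431 = 855927/42238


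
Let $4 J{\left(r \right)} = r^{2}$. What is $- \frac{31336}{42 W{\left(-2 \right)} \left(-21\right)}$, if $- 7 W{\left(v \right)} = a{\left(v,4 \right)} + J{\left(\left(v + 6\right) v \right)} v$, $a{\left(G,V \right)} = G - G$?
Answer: $\frac{3917}{504} \approx 7.7718$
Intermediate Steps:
$a{\left(G,V \right)} = 0$
$J{\left(r \right)} = \frac{r^{2}}{4}$
$W{\left(v \right)} = - \frac{v^{3} \left(6 + v\right)^{2}}{28}$ ($W{\left(v \right)} = - \frac{0 + \frac{\left(\left(v + 6\right) v\right)^{2}}{4} v}{7} = - \frac{0 + \frac{\left(\left(6 + v\right) v\right)^{2}}{4} v}{7} = - \frac{0 + \frac{\left(v \left(6 + v\right)\right)^{2}}{4} v}{7} = - \frac{0 + \frac{v^{2} \left(6 + v\right)^{2}}{4} v}{7} = - \frac{0 + \frac{v^{3} \left(6 + v\right)^{2}}{4}}{7} = - \frac{\frac{1}{4} v^{3} \left(6 + v\right)^{2}}{7} = - \frac{v^{3} \left(6 + v\right)^{2}}{28}$)
$- \frac{31336}{42 W{\left(-2 \right)} \left(-21\right)} = - \frac{31336}{42 \left(- \frac{\left(-2\right)^{3} \left(6 - 2\right)^{2}}{28}\right) \left(-21\right)} = - \frac{31336}{42 \left(\left(- \frac{1}{28}\right) \left(-8\right) 4^{2}\right) \left(-21\right)} = - \frac{31336}{42 \left(\left(- \frac{1}{28}\right) \left(-8\right) 16\right) \left(-21\right)} = - \frac{31336}{42 \cdot \frac{32}{7} \left(-21\right)} = - \frac{31336}{192 \left(-21\right)} = - \frac{31336}{-4032} = \left(-31336\right) \left(- \frac{1}{4032}\right) = \frac{3917}{504}$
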